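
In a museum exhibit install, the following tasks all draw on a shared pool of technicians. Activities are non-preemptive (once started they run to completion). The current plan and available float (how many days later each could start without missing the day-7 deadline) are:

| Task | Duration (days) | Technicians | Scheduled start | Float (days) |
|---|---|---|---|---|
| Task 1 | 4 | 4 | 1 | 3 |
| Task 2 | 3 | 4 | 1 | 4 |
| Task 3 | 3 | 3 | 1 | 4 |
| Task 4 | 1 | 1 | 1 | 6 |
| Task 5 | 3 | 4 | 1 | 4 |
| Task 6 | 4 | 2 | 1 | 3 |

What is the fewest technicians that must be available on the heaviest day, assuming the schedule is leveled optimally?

9

Early-start (Task 1@1, Task 2@1, Task 3@1, Task 4@1, Task 5@1, Task 6@1) gives peak 18: d1:18  d2:17  d3:17  d4:6  d5:0  d6:0  d7:0.
Shift Task 3→4, Task 5→5, Task 6→4.
Schedule Task 1@1, Task 2@1, Task 3@4, Task 4@1, Task 5@5, Task 6@4: d1:9  d2:8  d3:8  d4:9  d5:9  d6:9  d7:6 — peak 9.
Total technician-days = 58 over 7 days ⇒ peak ≥ ⌈58/7⌉ = 9, so 9 is optimal.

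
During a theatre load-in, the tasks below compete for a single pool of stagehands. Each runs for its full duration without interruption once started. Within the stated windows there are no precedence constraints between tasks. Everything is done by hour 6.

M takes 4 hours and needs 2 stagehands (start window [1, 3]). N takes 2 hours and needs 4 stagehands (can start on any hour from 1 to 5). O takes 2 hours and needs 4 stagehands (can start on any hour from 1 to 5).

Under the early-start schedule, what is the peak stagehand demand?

10

Early-start schedule: M@1, N@1, O@1.
Load per hour: hour 1: 10, hour 2: 10, hour 3: 2, hour 4: 2, hour 5: 0, hour 6: 0.
Peak is 10.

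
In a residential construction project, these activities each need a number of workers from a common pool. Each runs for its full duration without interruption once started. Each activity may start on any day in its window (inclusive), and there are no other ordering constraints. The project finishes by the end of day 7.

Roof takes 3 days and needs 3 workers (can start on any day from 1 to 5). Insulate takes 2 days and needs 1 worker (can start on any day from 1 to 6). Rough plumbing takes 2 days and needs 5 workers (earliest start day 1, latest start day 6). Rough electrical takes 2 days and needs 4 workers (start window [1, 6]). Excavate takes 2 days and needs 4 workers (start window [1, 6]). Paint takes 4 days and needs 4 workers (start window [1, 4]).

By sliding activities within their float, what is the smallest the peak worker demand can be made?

9

Early-start (Roof@1, Insulate@1, Rough plumbing@1, Rough electrical@1, Excavate@1, Paint@1) gives peak 21: d1:21  d2:21  d3:7  d4:4  d5:0  d6:0  d7:0.
Shift Rough electrical→3, Excavate→5, Paint→4.
Schedule Roof@1, Insulate@1, Rough plumbing@1, Rough electrical@3, Excavate@5, Paint@4: d1:9  d2:9  d3:7  d4:8  d5:8  d6:8  d7:4 — peak 9.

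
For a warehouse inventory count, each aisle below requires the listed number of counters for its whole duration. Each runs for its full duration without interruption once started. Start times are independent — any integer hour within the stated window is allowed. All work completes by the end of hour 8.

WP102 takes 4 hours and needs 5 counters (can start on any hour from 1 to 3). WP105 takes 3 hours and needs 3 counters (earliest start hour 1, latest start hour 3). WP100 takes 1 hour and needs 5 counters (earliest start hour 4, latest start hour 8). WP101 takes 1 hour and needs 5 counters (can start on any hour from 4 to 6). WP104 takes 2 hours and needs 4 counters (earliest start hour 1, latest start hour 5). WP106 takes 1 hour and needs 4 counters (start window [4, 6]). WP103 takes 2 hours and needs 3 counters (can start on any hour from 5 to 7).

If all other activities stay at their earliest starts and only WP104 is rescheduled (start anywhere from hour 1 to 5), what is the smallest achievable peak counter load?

19

WP104@1: h1:12  h2:12  h3:8  h4:19  h5:3  h6:3  h7:0  h8:0 → peak 19
WP104@2: h1:8  h2:12  h3:12  h4:19  h5:3  h6:3  h7:0  h8:0 → peak 19
WP104@3: h1:8  h2:8  h3:12  h4:23  h5:3  h6:3  h7:0  h8:0 → peak 23
WP104@4: h1:8  h2:8  h3:8  h4:23  h5:7  h6:3  h7:0  h8:0 → peak 23
WP104@5: h1:8  h2:8  h3:8  h4:19  h5:7  h6:7  h7:0  h8:0 → peak 19
Best is WP104@1, peak 19.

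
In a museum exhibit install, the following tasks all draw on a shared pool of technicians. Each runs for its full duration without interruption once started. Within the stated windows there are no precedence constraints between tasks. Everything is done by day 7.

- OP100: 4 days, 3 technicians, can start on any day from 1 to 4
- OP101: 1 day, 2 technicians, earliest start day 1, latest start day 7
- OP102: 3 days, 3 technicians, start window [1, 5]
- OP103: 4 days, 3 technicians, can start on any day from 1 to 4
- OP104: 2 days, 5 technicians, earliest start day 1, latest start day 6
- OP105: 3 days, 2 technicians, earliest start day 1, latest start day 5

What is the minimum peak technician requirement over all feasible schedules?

Early-start (OP100@1, OP101@1, OP102@1, OP103@1, OP104@1, OP105@1) gives peak 18: d1:18  d2:16  d3:11  d4:6  d5:0  d6:0  d7:0.
Shift OP103→4, OP104→5, OP105→2.
Schedule OP100@1, OP101@1, OP102@1, OP103@4, OP104@5, OP105@2: d1:8  d2:8  d3:8  d4:8  d5:8  d6:8  d7:3 — peak 8.
Total technician-days = 51 over 7 days ⇒ peak ≥ ⌈51/7⌉ = 8, so 8 is optimal.

8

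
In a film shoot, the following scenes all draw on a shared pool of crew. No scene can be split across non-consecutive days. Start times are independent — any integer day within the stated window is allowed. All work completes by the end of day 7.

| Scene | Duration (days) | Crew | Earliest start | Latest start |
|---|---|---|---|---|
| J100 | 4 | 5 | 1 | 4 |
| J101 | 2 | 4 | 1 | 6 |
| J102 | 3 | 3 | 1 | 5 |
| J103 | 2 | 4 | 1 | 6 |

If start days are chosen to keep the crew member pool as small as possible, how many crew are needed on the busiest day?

Early-start (J100@1, J101@1, J102@1, J103@1) gives peak 16: d1:16  d2:16  d3:8  d4:5  d5:0  d6:0  d7:0.
Shift J101→5, J103→5.
Schedule J100@1, J101@5, J102@1, J103@5: d1:8  d2:8  d3:8  d4:5  d5:8  d6:8  d7:0 — peak 8.

8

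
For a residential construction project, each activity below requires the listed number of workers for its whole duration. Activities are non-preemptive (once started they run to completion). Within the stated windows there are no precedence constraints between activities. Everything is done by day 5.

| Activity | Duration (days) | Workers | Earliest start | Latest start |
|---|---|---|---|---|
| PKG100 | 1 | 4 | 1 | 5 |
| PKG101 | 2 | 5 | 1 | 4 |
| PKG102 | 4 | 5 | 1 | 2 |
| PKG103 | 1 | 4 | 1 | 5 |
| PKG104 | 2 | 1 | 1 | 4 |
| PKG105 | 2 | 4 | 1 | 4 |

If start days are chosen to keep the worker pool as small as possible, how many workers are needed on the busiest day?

10

Early-start (PKG100@1, PKG101@1, PKG102@1, PKG103@1, PKG104@1, PKG105@1) gives peak 23: d1:23  d2:15  d3:5  d4:5  d5:0.
Shift PKG102→2, PKG103→3, PKG104→3, PKG105→4.
Schedule PKG100@1, PKG101@1, PKG102@2, PKG103@3, PKG104@3, PKG105@4: d1:9  d2:10  d3:10  d4:10  d5:9 — peak 10.
Total worker-days = 48 over 5 days ⇒ peak ≥ ⌈48/5⌉ = 10, so 10 is optimal.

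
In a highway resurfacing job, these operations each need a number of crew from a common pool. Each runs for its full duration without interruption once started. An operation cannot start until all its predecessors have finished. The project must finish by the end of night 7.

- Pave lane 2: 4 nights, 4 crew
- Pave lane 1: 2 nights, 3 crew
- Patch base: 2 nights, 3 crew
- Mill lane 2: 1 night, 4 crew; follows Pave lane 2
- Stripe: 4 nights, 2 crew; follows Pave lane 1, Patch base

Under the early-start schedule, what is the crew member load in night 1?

At early start, night 1 has: Pave lane 2, Pave lane 1, Patch base.
Demand: 4 + 3 + 3 = 10.

10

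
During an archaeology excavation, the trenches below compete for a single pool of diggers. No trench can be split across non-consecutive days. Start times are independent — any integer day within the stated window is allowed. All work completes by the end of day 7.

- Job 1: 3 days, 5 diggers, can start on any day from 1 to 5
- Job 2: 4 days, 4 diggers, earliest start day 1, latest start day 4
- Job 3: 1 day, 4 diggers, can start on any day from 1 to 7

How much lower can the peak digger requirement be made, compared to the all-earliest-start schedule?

5

Early-start peak: d1:13  d2:9  d3:9  d4:4  d5:0  d6:0  d7:0 ⇒ 13.
Leveled (Job 1@1, Job 2@4, Job 3@4): d1:5  d2:5  d3:5  d4:8  d5:4  d6:4  d7:4 ⇒ 8.
Reduction 13 − 8 = 5.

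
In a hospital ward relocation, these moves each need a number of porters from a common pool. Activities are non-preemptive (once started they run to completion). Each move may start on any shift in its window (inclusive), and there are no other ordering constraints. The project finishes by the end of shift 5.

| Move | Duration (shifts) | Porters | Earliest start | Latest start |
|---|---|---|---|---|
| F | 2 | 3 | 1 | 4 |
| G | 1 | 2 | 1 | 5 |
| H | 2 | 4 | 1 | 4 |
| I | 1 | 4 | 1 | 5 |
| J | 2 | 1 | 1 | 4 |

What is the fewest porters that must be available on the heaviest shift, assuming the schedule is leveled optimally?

Early-start (F@1, G@1, H@1, I@1, J@1) gives peak 14: s1:14  s2:8  s3:0  s4:0  s5:0.
Shift H→3, I→5, J→2.
Schedule F@1, G@1, H@3, I@5, J@2: s1:5  s2:4  s3:5  s4:4  s5:4 — peak 5.
Total porter-shifts = 22 over 5 shifts ⇒ peak ≥ ⌈22/5⌉ = 5, so 5 is optimal.

5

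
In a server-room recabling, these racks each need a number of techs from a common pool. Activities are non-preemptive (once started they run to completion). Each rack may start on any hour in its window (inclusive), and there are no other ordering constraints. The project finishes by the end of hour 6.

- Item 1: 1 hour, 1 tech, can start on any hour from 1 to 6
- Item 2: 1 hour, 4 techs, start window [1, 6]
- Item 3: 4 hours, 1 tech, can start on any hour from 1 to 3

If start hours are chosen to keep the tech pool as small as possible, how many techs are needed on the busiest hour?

4

Early-start (Item 1@1, Item 2@1, Item 3@1) gives peak 6: h1:6  h2:1  h3:1  h4:1  h5:0  h6:0.
Shift Item 2→2, Item 3→3.
Schedule Item 1@1, Item 2@2, Item 3@3: h1:1  h2:4  h3:1  h4:1  h5:1  h6:1 — peak 4.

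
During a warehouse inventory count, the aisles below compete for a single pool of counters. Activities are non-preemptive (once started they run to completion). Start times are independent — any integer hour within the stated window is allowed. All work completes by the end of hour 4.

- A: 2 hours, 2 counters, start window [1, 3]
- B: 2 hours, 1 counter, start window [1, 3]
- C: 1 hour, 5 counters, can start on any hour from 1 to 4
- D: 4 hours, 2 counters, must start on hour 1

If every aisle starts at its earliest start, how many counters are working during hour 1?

10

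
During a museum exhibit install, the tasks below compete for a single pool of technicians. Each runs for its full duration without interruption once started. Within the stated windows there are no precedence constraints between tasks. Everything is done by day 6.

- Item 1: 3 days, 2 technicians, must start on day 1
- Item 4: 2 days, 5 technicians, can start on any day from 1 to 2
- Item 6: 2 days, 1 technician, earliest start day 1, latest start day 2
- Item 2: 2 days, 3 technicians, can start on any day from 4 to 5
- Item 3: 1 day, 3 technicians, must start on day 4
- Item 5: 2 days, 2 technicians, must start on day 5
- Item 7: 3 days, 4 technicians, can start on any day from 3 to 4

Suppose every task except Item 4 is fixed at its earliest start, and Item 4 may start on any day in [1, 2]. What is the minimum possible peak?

10

Item 4@1: d1:8  d2:8  d3:6  d4:10  d5:9  d6:2 → peak 10
Item 4@2: d1:3  d2:8  d3:11  d4:10  d5:9  d6:2 → peak 11
Best is Item 4@1, peak 10.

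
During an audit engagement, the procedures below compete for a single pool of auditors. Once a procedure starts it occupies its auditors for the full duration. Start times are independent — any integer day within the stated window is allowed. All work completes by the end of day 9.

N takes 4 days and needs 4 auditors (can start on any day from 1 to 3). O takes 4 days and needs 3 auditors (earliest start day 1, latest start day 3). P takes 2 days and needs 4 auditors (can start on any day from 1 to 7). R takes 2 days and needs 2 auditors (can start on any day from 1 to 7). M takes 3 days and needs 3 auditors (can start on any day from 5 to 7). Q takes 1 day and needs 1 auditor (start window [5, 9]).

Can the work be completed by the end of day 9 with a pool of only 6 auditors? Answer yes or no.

no

The minimum achievable peak is 7; 6 < 7, so no feasible schedule stays within the cap.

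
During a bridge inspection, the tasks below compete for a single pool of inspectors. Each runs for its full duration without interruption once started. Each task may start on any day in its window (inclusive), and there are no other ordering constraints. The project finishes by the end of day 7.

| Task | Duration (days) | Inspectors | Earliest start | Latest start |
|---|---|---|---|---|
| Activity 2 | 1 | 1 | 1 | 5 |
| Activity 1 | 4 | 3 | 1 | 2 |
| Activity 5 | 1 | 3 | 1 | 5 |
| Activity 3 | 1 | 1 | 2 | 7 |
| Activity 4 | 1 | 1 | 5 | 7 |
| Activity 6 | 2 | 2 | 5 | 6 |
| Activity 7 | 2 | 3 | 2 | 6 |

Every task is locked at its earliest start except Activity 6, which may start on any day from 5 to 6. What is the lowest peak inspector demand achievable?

7

Activity 6@5: d1:7  d2:7  d3:6  d4:3  d5:3  d6:2  d7:0 → peak 7
Activity 6@6: d1:7  d2:7  d3:6  d4:3  d5:1  d6:2  d7:2 → peak 7
Best is Activity 6@5, peak 7.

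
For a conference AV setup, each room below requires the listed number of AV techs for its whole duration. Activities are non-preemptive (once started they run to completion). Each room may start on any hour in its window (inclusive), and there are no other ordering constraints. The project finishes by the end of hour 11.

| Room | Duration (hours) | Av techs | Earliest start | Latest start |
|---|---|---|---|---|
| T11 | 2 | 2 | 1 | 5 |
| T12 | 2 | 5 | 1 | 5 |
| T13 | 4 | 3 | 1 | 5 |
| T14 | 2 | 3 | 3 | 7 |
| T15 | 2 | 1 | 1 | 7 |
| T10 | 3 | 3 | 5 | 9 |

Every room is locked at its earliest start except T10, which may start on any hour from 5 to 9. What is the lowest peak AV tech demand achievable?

11

T10@5: h1:11  h2:11  h3:6  h4:6  h5:3  h6:3  h7:3  h8:0  h9:0  h10:0  h11:0 → peak 11
T10@6: h1:11  h2:11  h3:6  h4:6  h5:0  h6:3  h7:3  h8:3  h9:0  h10:0  h11:0 → peak 11
T10@7: h1:11  h2:11  h3:6  h4:6  h5:0  h6:0  h7:3  h8:3  h9:3  h10:0  h11:0 → peak 11
T10@8: h1:11  h2:11  h3:6  h4:6  h5:0  h6:0  h7:0  h8:3  h9:3  h10:3  h11:0 → peak 11
T10@9: h1:11  h2:11  h3:6  h4:6  h5:0  h6:0  h7:0  h8:0  h9:3  h10:3  h11:3 → peak 11
Best is T10@5, peak 11.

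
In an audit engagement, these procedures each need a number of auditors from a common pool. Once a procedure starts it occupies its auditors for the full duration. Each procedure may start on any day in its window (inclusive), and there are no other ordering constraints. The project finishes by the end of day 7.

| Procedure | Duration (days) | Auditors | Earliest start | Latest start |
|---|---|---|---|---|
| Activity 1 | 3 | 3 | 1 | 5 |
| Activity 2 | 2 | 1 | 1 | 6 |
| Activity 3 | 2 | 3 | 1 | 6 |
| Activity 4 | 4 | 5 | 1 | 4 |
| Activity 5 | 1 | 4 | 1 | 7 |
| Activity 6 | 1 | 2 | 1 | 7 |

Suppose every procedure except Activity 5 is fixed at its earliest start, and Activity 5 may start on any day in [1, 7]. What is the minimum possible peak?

Activity 5@1: d1:18  d2:12  d3:8  d4:5  d5:0  d6:0  d7:0 → peak 18
Activity 5@2: d1:14  d2:16  d3:8  d4:5  d5:0  d6:0  d7:0 → peak 16
Activity 5@3: d1:14  d2:12  d3:12  d4:5  d5:0  d6:0  d7:0 → peak 14
Activity 5@4: d1:14  d2:12  d3:8  d4:9  d5:0  d6:0  d7:0 → peak 14
Activity 5@5: d1:14  d2:12  d3:8  d4:5  d5:4  d6:0  d7:0 → peak 14
Activity 5@6: d1:14  d2:12  d3:8  d4:5  d5:0  d6:4  d7:0 → peak 14
Activity 5@7: d1:14  d2:12  d3:8  d4:5  d5:0  d6:0  d7:4 → peak 14
Best is Activity 5@3, peak 14.

14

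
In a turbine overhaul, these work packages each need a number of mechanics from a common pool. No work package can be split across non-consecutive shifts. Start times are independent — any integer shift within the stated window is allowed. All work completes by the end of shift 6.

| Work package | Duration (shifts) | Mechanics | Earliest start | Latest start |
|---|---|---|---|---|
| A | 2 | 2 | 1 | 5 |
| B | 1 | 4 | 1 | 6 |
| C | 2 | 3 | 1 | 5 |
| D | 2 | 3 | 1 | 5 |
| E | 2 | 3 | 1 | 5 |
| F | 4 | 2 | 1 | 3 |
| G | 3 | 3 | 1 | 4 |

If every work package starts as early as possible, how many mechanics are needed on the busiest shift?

Early-start schedule: A@1, B@1, C@1, D@1, E@1, F@1, G@1.
Load per shift: shift 1: 20, shift 2: 16, shift 3: 5, shift 4: 2, shift 5: 0, shift 6: 0.
Peak is 20.

20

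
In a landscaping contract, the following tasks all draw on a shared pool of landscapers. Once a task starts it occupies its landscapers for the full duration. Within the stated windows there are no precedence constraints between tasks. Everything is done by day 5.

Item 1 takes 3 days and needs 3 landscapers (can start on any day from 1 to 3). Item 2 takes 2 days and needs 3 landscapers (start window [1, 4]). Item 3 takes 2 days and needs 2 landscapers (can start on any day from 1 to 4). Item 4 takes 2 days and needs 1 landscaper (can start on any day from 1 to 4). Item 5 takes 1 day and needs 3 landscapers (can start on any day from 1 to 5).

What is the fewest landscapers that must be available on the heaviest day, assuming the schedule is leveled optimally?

6

Early-start (Item 1@1, Item 2@1, Item 3@1, Item 4@1, Item 5@1) gives peak 12: d1:12  d2:9  d3:3  d4:0  d5:0.
Shift Item 3→3, Item 4→3, Item 5→4.
Schedule Item 1@1, Item 2@1, Item 3@3, Item 4@3, Item 5@4: d1:6  d2:6  d3:6  d4:6  d5:0 — peak 6.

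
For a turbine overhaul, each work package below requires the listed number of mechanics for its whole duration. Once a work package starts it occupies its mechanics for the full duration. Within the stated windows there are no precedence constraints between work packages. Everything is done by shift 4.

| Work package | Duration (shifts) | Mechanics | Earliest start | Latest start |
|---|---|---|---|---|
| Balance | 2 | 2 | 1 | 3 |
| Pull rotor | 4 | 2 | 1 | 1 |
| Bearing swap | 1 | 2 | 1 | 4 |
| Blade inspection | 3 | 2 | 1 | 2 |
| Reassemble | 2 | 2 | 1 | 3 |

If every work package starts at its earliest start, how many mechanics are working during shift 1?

10

At early start, shift 1 has: Balance, Pull rotor, Bearing swap, Blade inspection, Reassemble.
Demand: 2 + 2 + 2 + 2 + 2 = 10.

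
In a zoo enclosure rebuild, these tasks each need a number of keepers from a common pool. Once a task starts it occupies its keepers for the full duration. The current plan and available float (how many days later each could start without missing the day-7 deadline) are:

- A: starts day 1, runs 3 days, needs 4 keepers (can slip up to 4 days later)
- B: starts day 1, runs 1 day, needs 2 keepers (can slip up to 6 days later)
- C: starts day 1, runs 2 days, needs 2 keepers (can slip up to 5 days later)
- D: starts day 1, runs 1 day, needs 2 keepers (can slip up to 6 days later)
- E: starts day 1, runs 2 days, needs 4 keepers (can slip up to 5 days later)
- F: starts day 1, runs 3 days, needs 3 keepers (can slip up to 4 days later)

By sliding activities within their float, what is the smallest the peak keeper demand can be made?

Early-start (A@1, B@1, C@1, D@1, E@1, F@1) gives peak 17: d1:17  d2:13  d3:7  d4:0  d5:0  d6:0  d7:0.
Shift C→2, D→4, E→4, F→5.
Schedule A@1, B@1, C@2, D@4, E@4, F@5: d1:6  d2:6  d3:6  d4:6  d5:7  d6:3  d7:3 — peak 7.

7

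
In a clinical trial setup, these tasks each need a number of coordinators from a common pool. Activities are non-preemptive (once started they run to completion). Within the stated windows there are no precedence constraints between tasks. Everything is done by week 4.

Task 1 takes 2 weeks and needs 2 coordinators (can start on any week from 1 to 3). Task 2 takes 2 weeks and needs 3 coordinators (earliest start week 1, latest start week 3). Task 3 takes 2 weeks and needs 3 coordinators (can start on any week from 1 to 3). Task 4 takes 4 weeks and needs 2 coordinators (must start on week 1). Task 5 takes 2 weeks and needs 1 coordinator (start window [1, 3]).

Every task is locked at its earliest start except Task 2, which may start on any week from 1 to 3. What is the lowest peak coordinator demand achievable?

8

Task 2@1: w1:11  w2:11  w3:2  w4:2 → peak 11
Task 2@2: w1:8  w2:11  w3:5  w4:2 → peak 11
Task 2@3: w1:8  w2:8  w3:5  w4:5 → peak 8
Best is Task 2@3, peak 8.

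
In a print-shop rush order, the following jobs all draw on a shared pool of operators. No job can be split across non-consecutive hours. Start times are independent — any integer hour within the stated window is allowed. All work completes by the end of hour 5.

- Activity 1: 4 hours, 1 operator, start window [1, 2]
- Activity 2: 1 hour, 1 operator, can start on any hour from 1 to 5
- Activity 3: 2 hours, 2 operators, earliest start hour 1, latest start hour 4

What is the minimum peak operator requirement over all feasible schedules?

3

Early-start (Activity 1@1, Activity 2@1, Activity 3@1) gives peak 4: h1:4  h2:3  h3:1  h4:1  h5:0.
Shift Activity 3→2.
Schedule Activity 1@1, Activity 2@1, Activity 3@2: h1:2  h2:3  h3:3  h4:1  h5:0 — peak 3.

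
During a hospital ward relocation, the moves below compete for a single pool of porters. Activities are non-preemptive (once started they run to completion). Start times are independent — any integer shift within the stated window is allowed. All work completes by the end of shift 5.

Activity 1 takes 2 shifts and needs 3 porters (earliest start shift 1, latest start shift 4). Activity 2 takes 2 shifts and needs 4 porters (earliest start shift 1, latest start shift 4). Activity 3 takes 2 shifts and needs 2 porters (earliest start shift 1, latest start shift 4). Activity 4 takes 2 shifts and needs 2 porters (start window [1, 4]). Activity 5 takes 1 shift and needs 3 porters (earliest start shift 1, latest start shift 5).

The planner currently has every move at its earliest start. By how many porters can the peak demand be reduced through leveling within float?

8

Early-start peak: s1:14  s2:11  s3:0  s4:0  s5:0 ⇒ 14.
Leveled (Activity 1@1, Activity 2@3, Activity 3@1, Activity 4@3, Activity 5@5): s1:5  s2:5  s3:6  s4:6  s5:3 ⇒ 6.
Reduction 14 − 6 = 8.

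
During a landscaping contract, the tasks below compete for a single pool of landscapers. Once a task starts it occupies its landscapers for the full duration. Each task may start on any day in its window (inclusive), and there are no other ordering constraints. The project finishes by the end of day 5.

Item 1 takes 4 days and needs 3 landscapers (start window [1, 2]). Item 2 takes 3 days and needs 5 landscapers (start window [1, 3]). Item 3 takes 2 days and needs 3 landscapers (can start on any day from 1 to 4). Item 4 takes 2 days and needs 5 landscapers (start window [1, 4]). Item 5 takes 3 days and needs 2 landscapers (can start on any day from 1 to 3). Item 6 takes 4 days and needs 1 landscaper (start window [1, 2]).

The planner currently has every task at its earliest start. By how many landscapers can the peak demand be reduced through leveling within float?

7

Early-start peak: d1:19  d2:19  d3:11  d4:4  d5:0 ⇒ 19.
Leveled (Item 1@1, Item 2@1, Item 3@1, Item 4@4, Item 5@3, Item 6@1): d1:12  d2:12  d3:11  d4:11  d5:7 ⇒ 12.
Reduction 19 − 12 = 7.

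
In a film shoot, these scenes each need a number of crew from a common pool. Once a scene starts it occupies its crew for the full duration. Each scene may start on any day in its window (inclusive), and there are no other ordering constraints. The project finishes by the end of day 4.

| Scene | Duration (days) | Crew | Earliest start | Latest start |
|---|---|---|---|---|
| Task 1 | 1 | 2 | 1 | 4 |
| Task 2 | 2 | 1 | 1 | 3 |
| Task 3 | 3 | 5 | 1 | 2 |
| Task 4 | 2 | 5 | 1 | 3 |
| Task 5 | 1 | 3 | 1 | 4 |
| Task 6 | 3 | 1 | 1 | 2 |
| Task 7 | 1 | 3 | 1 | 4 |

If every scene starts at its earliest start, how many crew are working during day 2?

At early start, day 2 has: Task 2, Task 3, Task 4, Task 6.
Demand: 1 + 5 + 5 + 1 = 12.

12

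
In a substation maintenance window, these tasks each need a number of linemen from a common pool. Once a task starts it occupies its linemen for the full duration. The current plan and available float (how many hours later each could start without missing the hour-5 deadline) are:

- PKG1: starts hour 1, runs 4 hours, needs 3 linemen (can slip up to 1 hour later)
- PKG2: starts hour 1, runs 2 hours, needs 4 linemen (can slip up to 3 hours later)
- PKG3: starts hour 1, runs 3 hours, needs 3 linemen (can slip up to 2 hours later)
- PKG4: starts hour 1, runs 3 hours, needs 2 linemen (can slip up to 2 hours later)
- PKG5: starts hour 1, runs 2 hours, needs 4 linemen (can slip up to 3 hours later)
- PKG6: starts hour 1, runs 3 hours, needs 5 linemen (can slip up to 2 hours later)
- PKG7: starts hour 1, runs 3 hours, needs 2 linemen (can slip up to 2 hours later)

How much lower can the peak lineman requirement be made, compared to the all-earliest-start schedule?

8

Early-start peak: h1:23  h2:23  h3:15  h4:3  h5:0 ⇒ 23.
Leveled (PKG1@1, PKG2@1, PKG3@1, PKG4@1, PKG5@4, PKG6@3, PKG7@1): h1:14  h2:14  h3:15  h4:12  h5:9 ⇒ 15.
Reduction 23 − 15 = 8.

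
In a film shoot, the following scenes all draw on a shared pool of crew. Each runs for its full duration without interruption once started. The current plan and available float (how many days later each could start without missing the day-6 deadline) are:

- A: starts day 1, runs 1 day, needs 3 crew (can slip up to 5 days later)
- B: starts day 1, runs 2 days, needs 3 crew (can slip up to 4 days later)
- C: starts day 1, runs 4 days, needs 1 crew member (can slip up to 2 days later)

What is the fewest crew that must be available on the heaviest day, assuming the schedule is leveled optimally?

Early-start (A@1, B@1, C@1) gives peak 7: d1:7  d2:4  d3:1  d4:1  d5:0  d6:0.
Shift B→2.
Schedule A@1, B@2, C@1: d1:4  d2:4  d3:4  d4:1  d5:0  d6:0 — peak 4.

4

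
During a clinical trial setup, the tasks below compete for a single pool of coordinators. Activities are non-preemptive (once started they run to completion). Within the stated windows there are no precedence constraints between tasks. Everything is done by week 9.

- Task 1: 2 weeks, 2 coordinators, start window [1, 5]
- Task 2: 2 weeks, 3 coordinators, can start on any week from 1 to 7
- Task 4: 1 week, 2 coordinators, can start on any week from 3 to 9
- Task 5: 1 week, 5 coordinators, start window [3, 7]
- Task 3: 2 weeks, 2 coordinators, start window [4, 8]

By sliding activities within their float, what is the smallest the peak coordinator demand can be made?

Early-start (Task 1@1, Task 2@1, Task 4@3, Task 5@3, Task 3@4) gives peak 7: w1:5  w2:5  w3:7  w4:2  w5:2  w6:0  w7:0  w8:0  w9:0.
Shift Task 5→4, Task 3→5.
Schedule Task 1@1, Task 2@1, Task 4@3, Task 5@4, Task 3@5: w1:5  w2:5  w3:2  w4:5  w5:2  w6:2  w7:0  w8:0  w9:0 — peak 5.

5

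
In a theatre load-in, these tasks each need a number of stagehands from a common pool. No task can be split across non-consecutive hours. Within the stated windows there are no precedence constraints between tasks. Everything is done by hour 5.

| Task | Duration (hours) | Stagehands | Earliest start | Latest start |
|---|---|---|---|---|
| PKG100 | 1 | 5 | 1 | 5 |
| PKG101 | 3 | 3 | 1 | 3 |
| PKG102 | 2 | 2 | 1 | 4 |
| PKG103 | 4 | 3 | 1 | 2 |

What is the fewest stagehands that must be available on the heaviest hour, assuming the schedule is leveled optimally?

Early-start (PKG100@1, PKG101@1, PKG102@1, PKG103@1) gives peak 13: h1:13  h2:8  h3:6  h4:3  h5:0.
Shift PKG101→3, PKG103→2.
Schedule PKG100@1, PKG101@3, PKG102@1, PKG103@2: h1:7  h2:5  h3:6  h4:6  h5:6 — peak 7.

7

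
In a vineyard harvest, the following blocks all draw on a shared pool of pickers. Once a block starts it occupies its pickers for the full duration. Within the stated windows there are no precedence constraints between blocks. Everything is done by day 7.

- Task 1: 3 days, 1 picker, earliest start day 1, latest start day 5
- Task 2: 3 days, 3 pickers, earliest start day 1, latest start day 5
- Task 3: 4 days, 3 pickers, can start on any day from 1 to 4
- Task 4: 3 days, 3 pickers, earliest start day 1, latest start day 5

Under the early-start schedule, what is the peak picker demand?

Early-start schedule: Task 1@1, Task 2@1, Task 3@1, Task 4@1.
Load per day: day 1: 10, day 2: 10, day 3: 10, day 4: 3, day 5: 0, day 6: 0, day 7: 0.
Peak is 10.

10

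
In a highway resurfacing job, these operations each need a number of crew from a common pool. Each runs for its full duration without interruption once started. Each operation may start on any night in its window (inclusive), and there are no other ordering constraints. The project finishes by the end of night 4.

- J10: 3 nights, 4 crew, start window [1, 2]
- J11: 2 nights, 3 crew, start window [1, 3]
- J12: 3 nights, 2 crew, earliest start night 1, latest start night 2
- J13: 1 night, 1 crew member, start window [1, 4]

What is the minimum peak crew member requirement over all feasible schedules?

9

Early-start (J10@1, J11@1, J12@1, J13@1) gives peak 10: n1:10  n2:9  n3:6  n4:0.
Shift J13→3.
Schedule J10@1, J11@1, J12@1, J13@3: n1:9  n2:9  n3:7  n4:0 — peak 9.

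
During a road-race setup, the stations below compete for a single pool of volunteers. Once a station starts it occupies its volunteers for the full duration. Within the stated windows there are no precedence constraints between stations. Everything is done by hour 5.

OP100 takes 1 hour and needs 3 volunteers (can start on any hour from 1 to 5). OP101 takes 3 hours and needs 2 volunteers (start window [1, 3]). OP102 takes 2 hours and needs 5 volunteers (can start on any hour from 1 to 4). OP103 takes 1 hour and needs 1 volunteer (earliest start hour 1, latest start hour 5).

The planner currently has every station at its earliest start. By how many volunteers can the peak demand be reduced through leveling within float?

6

Early-start peak: h1:11  h2:7  h3:2  h4:0  h5:0 ⇒ 11.
Leveled (OP100@1, OP101@1, OP102@4, OP103@2): h1:5  h2:3  h3:2  h4:5  h5:5 ⇒ 5.
Reduction 11 − 5 = 6.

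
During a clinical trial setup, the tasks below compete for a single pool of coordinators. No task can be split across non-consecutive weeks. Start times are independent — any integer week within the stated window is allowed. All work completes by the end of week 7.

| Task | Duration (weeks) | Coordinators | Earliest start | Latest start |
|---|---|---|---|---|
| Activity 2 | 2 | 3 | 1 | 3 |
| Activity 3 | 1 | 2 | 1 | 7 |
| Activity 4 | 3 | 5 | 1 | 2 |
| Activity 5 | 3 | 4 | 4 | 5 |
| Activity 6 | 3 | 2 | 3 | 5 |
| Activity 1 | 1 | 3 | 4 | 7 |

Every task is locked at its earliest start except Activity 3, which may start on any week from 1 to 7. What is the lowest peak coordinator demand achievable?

9

Activity 3@1: w1:10  w2:8  w3:7  w4:9  w5:6  w6:4  w7:0 → peak 10
Activity 3@2: w1:8  w2:10  w3:7  w4:9  w5:6  w6:4  w7:0 → peak 10
Activity 3@3: w1:8  w2:8  w3:9  w4:9  w5:6  w6:4  w7:0 → peak 9
Activity 3@4: w1:8  w2:8  w3:7  w4:11  w5:6  w6:4  w7:0 → peak 11
Activity 3@5: w1:8  w2:8  w3:7  w4:9  w5:8  w6:4  w7:0 → peak 9
Activity 3@6: w1:8  w2:8  w3:7  w4:9  w5:6  w6:6  w7:0 → peak 9
Activity 3@7: w1:8  w2:8  w3:7  w4:9  w5:6  w6:4  w7:2 → peak 9
Best is Activity 3@3, peak 9.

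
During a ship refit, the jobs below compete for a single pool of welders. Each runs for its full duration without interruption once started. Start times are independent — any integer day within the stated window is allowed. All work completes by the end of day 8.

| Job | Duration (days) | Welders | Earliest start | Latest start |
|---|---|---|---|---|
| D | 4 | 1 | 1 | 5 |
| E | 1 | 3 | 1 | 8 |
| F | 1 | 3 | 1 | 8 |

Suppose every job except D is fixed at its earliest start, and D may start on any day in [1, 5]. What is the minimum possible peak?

D@1: d1:7  d2:1  d3:1  d4:1  d5:0  d6:0  d7:0  d8:0 → peak 7
D@2: d1:6  d2:1  d3:1  d4:1  d5:1  d6:0  d7:0  d8:0 → peak 6
D@3: d1:6  d2:0  d3:1  d4:1  d5:1  d6:1  d7:0  d8:0 → peak 6
D@4: d1:6  d2:0  d3:0  d4:1  d5:1  d6:1  d7:1  d8:0 → peak 6
D@5: d1:6  d2:0  d3:0  d4:0  d5:1  d6:1  d7:1  d8:1 → peak 6
Best is D@2, peak 6.

6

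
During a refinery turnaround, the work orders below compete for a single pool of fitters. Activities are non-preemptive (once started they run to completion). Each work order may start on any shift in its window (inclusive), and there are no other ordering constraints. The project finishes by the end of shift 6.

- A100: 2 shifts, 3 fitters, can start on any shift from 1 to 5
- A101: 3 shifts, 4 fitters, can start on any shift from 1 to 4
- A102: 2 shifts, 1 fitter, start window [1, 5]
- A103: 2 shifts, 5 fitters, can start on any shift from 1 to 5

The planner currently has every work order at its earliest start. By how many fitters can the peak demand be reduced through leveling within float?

6

Early-start peak: s1:13  s2:13  s3:4  s4:0  s5:0  s6:0 ⇒ 13.
Leveled (A100@1, A101@1, A102@3, A103@4): s1:7  s2:7  s3:5  s4:6  s5:5  s6:0 ⇒ 7.
Reduction 13 − 7 = 6.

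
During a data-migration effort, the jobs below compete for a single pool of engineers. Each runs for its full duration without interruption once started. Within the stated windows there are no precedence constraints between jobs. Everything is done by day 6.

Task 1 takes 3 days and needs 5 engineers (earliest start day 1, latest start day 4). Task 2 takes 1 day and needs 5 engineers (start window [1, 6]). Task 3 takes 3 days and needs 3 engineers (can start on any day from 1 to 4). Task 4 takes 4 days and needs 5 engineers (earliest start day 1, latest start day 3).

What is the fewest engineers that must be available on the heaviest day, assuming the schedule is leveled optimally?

10

Early-start (Task 1@1, Task 2@1, Task 3@1, Task 4@1) gives peak 18: d1:18  d2:13  d3:13  d4:5  d5:0  d6:0.
Shift Task 3→4, Task 4→2.
Schedule Task 1@1, Task 2@1, Task 3@4, Task 4@2: d1:10  d2:10  d3:10  d4:8  d5:8  d6:3 — peak 10.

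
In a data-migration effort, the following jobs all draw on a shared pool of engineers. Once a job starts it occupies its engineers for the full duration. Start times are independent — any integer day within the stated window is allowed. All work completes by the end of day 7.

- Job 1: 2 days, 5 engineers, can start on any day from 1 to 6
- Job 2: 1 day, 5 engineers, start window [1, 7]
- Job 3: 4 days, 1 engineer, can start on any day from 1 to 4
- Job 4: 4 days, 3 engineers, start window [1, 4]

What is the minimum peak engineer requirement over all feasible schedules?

5

Early-start (Job 1@1, Job 2@1, Job 3@1, Job 4@1) gives peak 14: d1:14  d2:9  d3:4  d4:4  d5:0  d6:0  d7:0.
Shift Job 2→3, Job 3→4, Job 4→4.
Schedule Job 1@1, Job 2@3, Job 3@4, Job 4@4: d1:5  d2:5  d3:5  d4:4  d5:4  d6:4  d7:4 — peak 5.
Total engineer-days = 31 over 7 days ⇒ peak ≥ ⌈31/7⌉ = 5, so 5 is optimal.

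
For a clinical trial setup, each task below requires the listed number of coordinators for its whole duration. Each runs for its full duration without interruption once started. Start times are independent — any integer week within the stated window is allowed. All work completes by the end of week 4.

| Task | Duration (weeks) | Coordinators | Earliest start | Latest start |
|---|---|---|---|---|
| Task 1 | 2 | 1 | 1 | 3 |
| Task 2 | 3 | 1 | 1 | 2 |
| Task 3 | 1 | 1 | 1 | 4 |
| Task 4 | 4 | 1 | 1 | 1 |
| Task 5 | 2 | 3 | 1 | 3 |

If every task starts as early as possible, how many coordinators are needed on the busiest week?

7

Early-start schedule: Task 1@1, Task 2@1, Task 3@1, Task 4@1, Task 5@1.
Load per week: week 1: 7, week 2: 6, week 3: 2, week 4: 1.
Peak is 7.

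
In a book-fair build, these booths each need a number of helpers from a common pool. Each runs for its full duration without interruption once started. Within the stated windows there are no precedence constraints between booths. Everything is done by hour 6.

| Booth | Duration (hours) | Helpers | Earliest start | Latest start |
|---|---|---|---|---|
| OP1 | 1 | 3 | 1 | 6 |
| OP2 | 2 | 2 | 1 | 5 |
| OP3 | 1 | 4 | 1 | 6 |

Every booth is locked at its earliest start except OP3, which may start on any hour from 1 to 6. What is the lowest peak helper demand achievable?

OP3@1: h1:9  h2:2  h3:0  h4:0  h5:0  h6:0 → peak 9
OP3@2: h1:5  h2:6  h3:0  h4:0  h5:0  h6:0 → peak 6
OP3@3: h1:5  h2:2  h3:4  h4:0  h5:0  h6:0 → peak 5
OP3@4: h1:5  h2:2  h3:0  h4:4  h5:0  h6:0 → peak 5
OP3@5: h1:5  h2:2  h3:0  h4:0  h5:4  h6:0 → peak 5
OP3@6: h1:5  h2:2  h3:0  h4:0  h5:0  h6:4 → peak 5
Best is OP3@3, peak 5.

5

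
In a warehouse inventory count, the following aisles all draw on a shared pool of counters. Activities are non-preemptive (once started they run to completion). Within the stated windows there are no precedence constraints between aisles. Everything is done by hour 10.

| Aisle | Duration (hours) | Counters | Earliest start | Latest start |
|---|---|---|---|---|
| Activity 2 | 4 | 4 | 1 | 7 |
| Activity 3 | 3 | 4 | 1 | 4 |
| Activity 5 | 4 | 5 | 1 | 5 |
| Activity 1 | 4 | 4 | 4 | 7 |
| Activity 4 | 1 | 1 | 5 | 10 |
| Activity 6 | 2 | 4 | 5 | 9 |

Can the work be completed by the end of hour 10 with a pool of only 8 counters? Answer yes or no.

no

The minimum achievable peak is 9; 8 < 9, so no feasible schedule stays within the cap.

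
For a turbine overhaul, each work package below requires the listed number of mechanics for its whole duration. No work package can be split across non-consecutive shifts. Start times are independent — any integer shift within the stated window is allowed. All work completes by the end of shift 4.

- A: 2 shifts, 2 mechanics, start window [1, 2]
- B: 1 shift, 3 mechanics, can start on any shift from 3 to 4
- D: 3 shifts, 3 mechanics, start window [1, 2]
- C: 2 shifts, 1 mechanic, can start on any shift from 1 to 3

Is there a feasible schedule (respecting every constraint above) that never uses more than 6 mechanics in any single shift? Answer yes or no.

Schedule A@1, B@4, D@1, C@3: s1:5  s2:5  s3:4  s4:4 — peak 5 ≤ 6.

yes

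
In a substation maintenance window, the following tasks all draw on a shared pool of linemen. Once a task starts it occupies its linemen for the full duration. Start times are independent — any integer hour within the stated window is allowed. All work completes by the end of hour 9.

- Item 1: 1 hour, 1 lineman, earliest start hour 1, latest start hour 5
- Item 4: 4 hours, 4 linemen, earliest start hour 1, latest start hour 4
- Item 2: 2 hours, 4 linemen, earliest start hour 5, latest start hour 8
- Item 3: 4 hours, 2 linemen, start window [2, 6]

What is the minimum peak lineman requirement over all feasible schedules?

Schedule Item 1@1, Item 4@1, Item 2@5, Item 3@2: h1:5  h2:6  h3:6  h4:6  h5:6  h6:4  h7:0  h8:0  h9:0 — peak 6.

6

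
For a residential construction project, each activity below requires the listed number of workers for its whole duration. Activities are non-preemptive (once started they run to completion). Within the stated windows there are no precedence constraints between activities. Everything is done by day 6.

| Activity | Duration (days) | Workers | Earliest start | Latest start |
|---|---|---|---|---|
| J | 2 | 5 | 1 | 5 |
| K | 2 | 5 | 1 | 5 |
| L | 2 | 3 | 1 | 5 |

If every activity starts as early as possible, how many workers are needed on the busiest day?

Early-start schedule: J@1, K@1, L@1.
Load per day: day 1: 13, day 2: 13, day 3: 0, day 4: 0, day 5: 0, day 6: 0.
Peak is 13.

13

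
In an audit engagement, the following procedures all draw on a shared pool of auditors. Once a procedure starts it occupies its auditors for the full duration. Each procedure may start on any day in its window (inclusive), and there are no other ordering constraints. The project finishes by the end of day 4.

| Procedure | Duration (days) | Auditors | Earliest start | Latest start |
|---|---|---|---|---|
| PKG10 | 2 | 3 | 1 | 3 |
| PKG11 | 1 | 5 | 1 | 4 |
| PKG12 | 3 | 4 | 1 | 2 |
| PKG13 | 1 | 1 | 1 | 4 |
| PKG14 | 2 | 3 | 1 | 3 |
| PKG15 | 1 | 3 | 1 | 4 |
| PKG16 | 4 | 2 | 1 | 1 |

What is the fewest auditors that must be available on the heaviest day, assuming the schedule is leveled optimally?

12

Early-start (PKG10@1, PKG11@1, PKG12@1, PKG13@1, PKG14@1, PKG15@1, PKG16@1) gives peak 21: d1:21  d2:12  d3:6  d4:2.
Shift PKG12→2, PKG14→2, PKG15→3.
Schedule PKG10@1, PKG11@1, PKG12@2, PKG13@1, PKG14@2, PKG15@3, PKG16@1: d1:11  d2:12  d3:12  d4:6 — peak 12.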